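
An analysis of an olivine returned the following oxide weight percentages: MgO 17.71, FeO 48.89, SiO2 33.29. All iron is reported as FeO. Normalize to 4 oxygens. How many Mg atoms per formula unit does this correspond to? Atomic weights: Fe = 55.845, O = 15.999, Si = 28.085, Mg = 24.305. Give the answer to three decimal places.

MgO: 17.71/40.304 = 0.43941 mol → 0.43941 mol Mg, 0.43941 mol O.
FeO: 48.89/71.844 = 0.68050 mol → 0.68050 mol Fe, 0.68050 mol O.
SiO2: 33.29/60.083 = 0.55407 mol → 0.55407 mol Si, 1.10814 mol O.
Total oxygen = 2.22805 mol. Normalization factor = 4/2.22805 = 1.79529.
Mg per 4 O = 0.43941 × 1.79529 = 0.789.

0.789 Mg apfu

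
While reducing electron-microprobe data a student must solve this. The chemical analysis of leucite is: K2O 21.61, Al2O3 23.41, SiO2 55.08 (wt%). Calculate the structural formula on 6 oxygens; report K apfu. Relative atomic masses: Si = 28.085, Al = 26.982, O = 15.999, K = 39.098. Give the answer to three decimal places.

1.000 K apfu

K2O: 21.61/94.195 = 0.22942 mol → 0.45884 mol K, 0.22942 mol O.
Al2O3: 23.41/101.961 = 0.22960 mol → 0.45920 mol Al, 0.68880 mol O.
SiO2: 55.08/60.083 = 0.91673 mol → 0.91673 mol Si, 1.83346 mol O.
Total oxygen = 2.75168 mol. Normalization factor = 6/2.75168 = 2.18049.
K per 6 O = 0.45884 × 2.18049 = 1.000.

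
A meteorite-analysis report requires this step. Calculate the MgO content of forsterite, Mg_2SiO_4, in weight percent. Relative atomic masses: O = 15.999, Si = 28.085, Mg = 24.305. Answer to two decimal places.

M(Mg_2SiO_4) = 140.691 g/mol; M(MgO) = 40.304 g/mol.
Moles MgO per formula unit = 2 Mg ÷ 1 = 2.0000.
MgO fraction = (2.0000 × 40.304) / 140.691 = 80.608/140.691 = 0.5729.

57.29 wt%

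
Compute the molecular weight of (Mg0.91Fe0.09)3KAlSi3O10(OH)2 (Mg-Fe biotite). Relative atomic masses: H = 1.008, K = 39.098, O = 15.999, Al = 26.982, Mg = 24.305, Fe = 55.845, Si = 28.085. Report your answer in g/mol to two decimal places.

M = 2.73*24.305 + 0.27*55.845 + 1*39.098 + 1*26.982 + 3*28.085 + 12*15.999 + 2*1.008

425.77 g/mol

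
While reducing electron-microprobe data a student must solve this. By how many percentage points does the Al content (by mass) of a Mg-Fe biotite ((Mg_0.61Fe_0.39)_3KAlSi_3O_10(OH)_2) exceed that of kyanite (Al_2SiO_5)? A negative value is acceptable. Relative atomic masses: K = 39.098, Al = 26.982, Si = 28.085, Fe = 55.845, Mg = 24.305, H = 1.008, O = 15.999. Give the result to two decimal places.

First mineral: 26.982 g Al in 454.156 g formula = 5.94 wt% Al.
Second mineral: 53.964 g Al in 162.044 g formula = 33.30 wt% Al.
5.94% − 33.30% gives a difference of -27.36 percentage points.

-27.36 percentage points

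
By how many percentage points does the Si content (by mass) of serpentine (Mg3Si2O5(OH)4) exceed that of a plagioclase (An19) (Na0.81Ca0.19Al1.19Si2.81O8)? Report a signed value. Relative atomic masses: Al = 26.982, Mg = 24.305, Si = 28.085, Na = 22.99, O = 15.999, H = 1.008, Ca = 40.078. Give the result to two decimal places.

First mineral: 56.170 g Si in 277.108 g formula = 20.27 wt% Si.
Second mineral: 78.919 g Si in 265.256 g formula = 29.75 wt% Si.
20.27% − 29.75% gives a difference of -9.48 percentage points.

-9.48 percentage points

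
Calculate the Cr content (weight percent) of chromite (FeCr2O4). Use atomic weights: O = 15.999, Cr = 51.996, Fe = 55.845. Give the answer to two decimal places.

Formula mass = 1·55.845 + 2·51.996 + 4·15.999 = 223.833 g/mol, of which 103.992 g is Cr.
So Cr makes up 103.992/223.833 = 0.4646 of the mass, i.e. 46.46%.

46.46 weight percent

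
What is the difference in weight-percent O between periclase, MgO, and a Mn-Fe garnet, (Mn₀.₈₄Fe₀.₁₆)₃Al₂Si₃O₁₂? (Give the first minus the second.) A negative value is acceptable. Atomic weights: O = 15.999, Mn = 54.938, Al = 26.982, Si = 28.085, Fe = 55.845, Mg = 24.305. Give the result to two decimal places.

0.95 percentage points

M(MgO) = 40.304 g/mol, so wt% O = 15.999/40.304 × 100 = 39.70%.
M((Mn₀.₈₄Fe₀.₁₆)₃Al₂Si₃O₁₂) = 495.456 g/mol, so wt% O = 191.988/495.456 × 100 = 38.75%.
39.70 − 38.75 = 0.95 pp.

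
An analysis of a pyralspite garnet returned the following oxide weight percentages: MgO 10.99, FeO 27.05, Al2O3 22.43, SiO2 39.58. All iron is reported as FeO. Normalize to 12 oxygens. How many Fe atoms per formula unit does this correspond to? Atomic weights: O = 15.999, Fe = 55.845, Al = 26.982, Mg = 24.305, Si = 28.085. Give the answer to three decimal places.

1.720 Fe apfu

MgO (M=40.304): mol = 0.27268; Mg = 0.27268, O = 0.27268.
FeO (M=71.844): mol = 0.37651; Fe = 0.37651, O = 0.37651.
Al2O3 (M=101.961): mol = 0.21999; Al = 0.43998, O = 0.65997.
SiO2 (M=60.083): mol = 0.65876; Si = 0.65876, O = 1.31752.
ΣO = 2.62668; factor = 12/ΣO = 4.56850.
Fe apfu = 0.37651 × 4.56850 = 1.720.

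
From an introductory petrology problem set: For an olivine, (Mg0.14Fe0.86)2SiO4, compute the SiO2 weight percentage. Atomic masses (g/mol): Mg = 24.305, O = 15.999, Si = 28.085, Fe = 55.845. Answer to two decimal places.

Formula mass = 194.940 g/mol.
1 Si → 1.0000 mol SiO2 per formula unit; M(SiO2) = 60.083, so SiO2 mass = 60.083 g.
60.083/194.940 × 100 = 30.82 wt%.

30.82 wt%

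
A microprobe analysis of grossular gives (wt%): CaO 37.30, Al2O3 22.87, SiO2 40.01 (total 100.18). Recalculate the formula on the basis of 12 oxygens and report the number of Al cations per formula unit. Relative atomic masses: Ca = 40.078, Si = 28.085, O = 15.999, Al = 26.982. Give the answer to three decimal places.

2.016 Al apfu

37.30 wt% CaO ÷ 56.077 g/mol = 0.66516 mol, giving 0.66516 Ca and 0.66516 O.
22.87 wt% Al2O3 ÷ 101.961 g/mol = 0.22430 mol, giving 0.44860 Al and 0.67290 O.
40.01 wt% SiO2 ÷ 60.083 g/mol = 0.66591 mol, giving 0.66591 Si and 1.33182 O.
Oxygen sums to 2.66988; scaling by 12/2.66988 = 4.49458 puts the formula on 12 O.
Al: 0.44860 × 4.49458 = 2.016 atoms per formula unit.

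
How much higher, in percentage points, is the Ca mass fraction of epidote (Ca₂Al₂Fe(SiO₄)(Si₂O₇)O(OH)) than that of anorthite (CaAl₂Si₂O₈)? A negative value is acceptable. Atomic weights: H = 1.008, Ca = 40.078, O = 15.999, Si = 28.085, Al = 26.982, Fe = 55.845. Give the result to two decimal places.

2.18 percentage points

M(Ca₂Al₂Fe(SiO₄)(Si₂O₇)O(OH)) = 483.215 g/mol, so wt% Ca = 80.156/483.215 × 100 = 16.59%.
M(CaAl₂Si₂O₈) = 278.204 g/mol, so wt% Ca = 40.078/278.204 × 100 = 14.41%.
16.59 − 14.41 = 2.18 pp.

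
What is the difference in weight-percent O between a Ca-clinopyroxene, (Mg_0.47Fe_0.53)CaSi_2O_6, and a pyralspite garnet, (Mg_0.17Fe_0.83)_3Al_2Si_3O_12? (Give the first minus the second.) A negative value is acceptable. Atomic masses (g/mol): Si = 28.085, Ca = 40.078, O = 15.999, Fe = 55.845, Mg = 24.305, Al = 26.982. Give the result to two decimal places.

O in (Mg_0.47Fe_0.53)CaSi_2O_6: molar mass 233.263 g/mol; 6×15.999 = 95.994 g → 41.15 wt%.
O in (Mg_0.17Fe_0.83)_3Al_2Si_3O_12: molar mass 481.657 g/mol; 12×15.999 = 191.988 g → 39.86 wt%.
Difference = 41.15 − 39.86 = 1.29 percentage points.

1.29 percentage points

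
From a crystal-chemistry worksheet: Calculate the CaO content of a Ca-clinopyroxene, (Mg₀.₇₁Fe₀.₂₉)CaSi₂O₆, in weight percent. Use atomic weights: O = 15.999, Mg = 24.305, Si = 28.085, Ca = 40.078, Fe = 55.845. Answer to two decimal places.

24.85 wt%

M((Mg₀.₇₁Fe₀.₂₉)CaSi₂O₆) = 225.694 g/mol; M(CaO) = 56.077 g/mol.
Moles CaO per formula unit = 1 Ca ÷ 1 = 1.0000.
CaO fraction = (1.0000 × 56.077) / 225.694 = 56.077/225.694 = 0.2485.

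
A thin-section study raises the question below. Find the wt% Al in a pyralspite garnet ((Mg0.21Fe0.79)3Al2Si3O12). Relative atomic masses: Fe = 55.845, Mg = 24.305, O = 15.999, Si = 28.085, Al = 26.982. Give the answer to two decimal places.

11.29 wt%

Molar mass of (Mg0.21Fe0.79)3Al2Si3O12: 0.63*24.305 + 2.37*55.845 + 2*26.982 + 3*28.085 + 12*15.999 = 477.872 g/mol.
Mass of Al per formula unit: 2 × 26.982 = 53.964 g.
Weight fraction Al = 53.964 / 477.872 = 0.1129.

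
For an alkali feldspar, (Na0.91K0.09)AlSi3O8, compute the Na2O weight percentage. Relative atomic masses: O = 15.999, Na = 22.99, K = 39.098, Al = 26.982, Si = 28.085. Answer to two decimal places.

10.70 wt%

M((Na0.91K0.09)AlSi3O8) = 263.669 g/mol; M(Na2O) = 61.979 g/mol.
Moles Na2O per formula unit = 0.91 Na ÷ 2 = 0.4550.
Na2O fraction = (0.4550 × 61.979) / 263.669 = 28.200/263.669 = 0.1070.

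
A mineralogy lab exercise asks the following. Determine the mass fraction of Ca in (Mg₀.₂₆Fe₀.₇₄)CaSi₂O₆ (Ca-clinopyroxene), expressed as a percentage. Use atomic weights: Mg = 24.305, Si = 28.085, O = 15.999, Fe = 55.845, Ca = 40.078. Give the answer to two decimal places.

Formula mass = 0.26*24.305 + 0.74*55.845 + 1*40.078 + 2*28.085 + 6*15.999 = 239.887 g/mol, of which 40.078 g is Ca.
So Ca makes up 40.078/239.887 = 0.1671 of the mass, i.e. 16.71%.

16.71 weight percent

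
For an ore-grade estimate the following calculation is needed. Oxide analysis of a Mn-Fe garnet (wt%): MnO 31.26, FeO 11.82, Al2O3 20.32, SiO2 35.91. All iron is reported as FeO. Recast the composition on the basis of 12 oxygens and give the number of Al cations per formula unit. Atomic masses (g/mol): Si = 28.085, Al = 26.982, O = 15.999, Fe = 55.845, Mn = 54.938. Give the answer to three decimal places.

31.26 wt% MnO ÷ 70.937 g/mol = 0.44067 mol, giving 0.44067 Mn and 0.44067 O.
11.82 wt% FeO ÷ 71.844 g/mol = 0.16452 mol, giving 0.16452 Fe and 0.16452 O.
20.32 wt% Al2O3 ÷ 101.961 g/mol = 0.19929 mol, giving 0.39858 Al and 0.59787 O.
35.91 wt% SiO2 ÷ 60.083 g/mol = 0.59767 mol, giving 0.59767 Si and 1.19534 O.
Oxygen sums to 2.39840; scaling by 12/2.39840 = 5.00334 puts the formula on 12 O.
Al: 0.39858 × 5.00334 = 1.994 atoms per formula unit.

1.994 Al apfu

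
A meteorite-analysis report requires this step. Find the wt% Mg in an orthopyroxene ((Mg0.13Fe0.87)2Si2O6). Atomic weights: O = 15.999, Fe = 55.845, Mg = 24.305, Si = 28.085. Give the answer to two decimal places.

2.47 mass %

Formula mass = 0.26·24.305 + 1.74·55.845 + 2·28.085 + 6·15.999 = 255.654 g/mol, of which 6.319 g is Mg.
So Mg makes up 6.319/255.654 = 0.0247 of the mass, i.e. 2.47%.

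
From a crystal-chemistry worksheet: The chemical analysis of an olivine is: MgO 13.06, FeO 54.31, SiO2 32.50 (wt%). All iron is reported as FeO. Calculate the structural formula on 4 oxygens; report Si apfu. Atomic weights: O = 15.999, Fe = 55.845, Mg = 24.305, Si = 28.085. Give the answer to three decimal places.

1.001 Si apfu

13.06 wt% MgO ÷ 40.304 g/mol = 0.32404 mol, giving 0.32404 Mg and 0.32404 O.
54.31 wt% FeO ÷ 71.844 g/mol = 0.75594 mol, giving 0.75594 Fe and 0.75594 O.
32.50 wt% SiO2 ÷ 60.083 g/mol = 0.54092 mol, giving 0.54092 Si and 1.08184 O.
Oxygen sums to 2.16182; scaling by 4/2.16182 = 1.85029 puts the formula on 4 O.
Si: 0.54092 × 1.85029 = 1.001 atoms per formula unit.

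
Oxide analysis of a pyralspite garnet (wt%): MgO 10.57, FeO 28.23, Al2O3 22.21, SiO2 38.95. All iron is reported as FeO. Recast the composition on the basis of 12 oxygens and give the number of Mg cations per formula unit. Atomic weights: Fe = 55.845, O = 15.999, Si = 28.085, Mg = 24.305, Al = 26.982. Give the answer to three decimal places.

MgO (M=40.304): mol = 0.26226; Mg = 0.26226, O = 0.26226.
FeO (M=71.844): mol = 0.39293; Fe = 0.39293, O = 0.39293.
Al2O3 (M=101.961): mol = 0.21783; Al = 0.43566, O = 0.65349.
SiO2 (M=60.083): mol = 0.64827; Si = 0.64827, O = 1.29654.
ΣO = 2.60522; factor = 12/ΣO = 4.60614.
Mg apfu = 0.26226 × 4.60614 = 1.208.

1.208 Mg apfu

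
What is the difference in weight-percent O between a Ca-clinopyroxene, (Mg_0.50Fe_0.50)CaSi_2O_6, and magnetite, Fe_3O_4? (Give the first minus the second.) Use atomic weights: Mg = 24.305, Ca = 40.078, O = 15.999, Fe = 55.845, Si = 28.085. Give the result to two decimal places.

First mineral: 95.994 g O in 232.317 g formula = 41.32 wt% O.
Second mineral: 63.996 g O in 231.531 g formula = 27.64 wt% O.
41.32% − 27.64% gives a difference of 13.68 percentage points.

13.68 percentage points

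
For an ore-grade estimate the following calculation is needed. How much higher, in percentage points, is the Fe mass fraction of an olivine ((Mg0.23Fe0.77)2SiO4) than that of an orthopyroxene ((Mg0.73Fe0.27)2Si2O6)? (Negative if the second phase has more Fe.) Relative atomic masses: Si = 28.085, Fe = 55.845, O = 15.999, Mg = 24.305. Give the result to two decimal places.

Fe in (Mg0.23Fe0.77)2SiO4: molar mass 189.263 g/mol; 1.54×55.845 = 86.001 g → 45.44 wt%.
Fe in (Mg0.73Fe0.27)2Si2O6: molar mass 217.806 g/mol; 0.54×55.845 = 30.156 g → 13.85 wt%.
Difference = 45.44 − 13.85 = 31.59 percentage points.

31.59 percentage points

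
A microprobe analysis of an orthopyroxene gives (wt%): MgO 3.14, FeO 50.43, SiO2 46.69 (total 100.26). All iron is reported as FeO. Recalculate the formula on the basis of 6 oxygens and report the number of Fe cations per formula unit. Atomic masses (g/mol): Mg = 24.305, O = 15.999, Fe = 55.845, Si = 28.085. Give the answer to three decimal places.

MgO: 3.14/40.304 = 0.07791 mol → 0.07791 mol Mg, 0.07791 mol O.
FeO: 50.43/71.844 = 0.70194 mol → 0.70194 mol Fe, 0.70194 mol O.
SiO2: 46.69/60.083 = 0.77709 mol → 0.77709 mol Si, 1.55418 mol O.
Total oxygen = 2.33403 mol. Normalization factor = 6/2.33403 = 2.57066.
Fe per 6 O = 0.70194 × 2.57066 = 1.804.

1.804 Fe apfu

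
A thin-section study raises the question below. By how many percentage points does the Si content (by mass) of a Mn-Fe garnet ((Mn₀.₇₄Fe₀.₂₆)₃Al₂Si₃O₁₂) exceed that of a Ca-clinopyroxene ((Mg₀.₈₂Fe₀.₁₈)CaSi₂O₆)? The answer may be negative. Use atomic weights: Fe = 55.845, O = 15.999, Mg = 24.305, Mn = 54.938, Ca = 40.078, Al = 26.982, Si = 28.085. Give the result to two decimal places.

-8.28 percentage points

First mineral: 84.255 g Si in 495.728 g formula = 17.00 wt% Si.
Second mineral: 56.170 g Si in 222.224 g formula = 25.28 wt% Si.
17.00% − 25.28% gives a difference of -8.28 percentage points.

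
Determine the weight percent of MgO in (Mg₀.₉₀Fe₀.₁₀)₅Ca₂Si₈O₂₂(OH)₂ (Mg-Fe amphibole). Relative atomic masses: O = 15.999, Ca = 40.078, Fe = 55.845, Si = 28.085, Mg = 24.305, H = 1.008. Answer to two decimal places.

21.90 wt%

M((Mg₀.₉₀Fe₀.₁₀)₅Ca₂Si₈O₂₂(OH)₂) = 828.123 g/mol; M(MgO) = 40.304 g/mol.
Moles MgO per formula unit = 4.50 Mg ÷ 1 = 4.5000.
MgO fraction = (4.5000 × 40.304) / 828.123 = 181.368/828.123 = 0.2190.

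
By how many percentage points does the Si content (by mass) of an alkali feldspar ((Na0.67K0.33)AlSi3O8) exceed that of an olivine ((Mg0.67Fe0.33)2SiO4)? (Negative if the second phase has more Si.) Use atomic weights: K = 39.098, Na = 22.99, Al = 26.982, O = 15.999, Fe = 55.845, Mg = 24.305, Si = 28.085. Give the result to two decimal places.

14.10 percentage points

First mineral: 84.255 g Si in 267.535 g formula = 31.49 wt% Si.
Second mineral: 28.085 g Si in 161.507 g formula = 17.39 wt% Si.
31.49% − 17.39% gives a difference of 14.10 percentage points.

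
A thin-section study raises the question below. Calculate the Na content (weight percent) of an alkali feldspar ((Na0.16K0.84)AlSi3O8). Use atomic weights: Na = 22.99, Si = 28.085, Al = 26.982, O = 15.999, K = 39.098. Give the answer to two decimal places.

1.33 weight percent

Molar mass of (Na0.16K0.84)AlSi3O8: 0.16·22.99 + 0.84·39.098 + 1·26.982 + 3·28.085 + 8·15.999 = 275.750 g/mol.
Mass of Na per formula unit: 0.16 × 22.99 = 3.678 g.
Weight fraction Na = 3.678 / 275.750 = 0.0133.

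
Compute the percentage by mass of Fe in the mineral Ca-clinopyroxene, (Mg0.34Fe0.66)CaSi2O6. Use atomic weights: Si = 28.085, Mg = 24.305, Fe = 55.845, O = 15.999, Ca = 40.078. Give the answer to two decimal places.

M((Mg0.34Fe0.66)CaSi2O6) = 237.363 g/mol.
Fe contributes 0.66 × 55.845 = 36.858 g per mole.
36.858/237.363 = 0.1553 → 15.53%.

15.53 mass %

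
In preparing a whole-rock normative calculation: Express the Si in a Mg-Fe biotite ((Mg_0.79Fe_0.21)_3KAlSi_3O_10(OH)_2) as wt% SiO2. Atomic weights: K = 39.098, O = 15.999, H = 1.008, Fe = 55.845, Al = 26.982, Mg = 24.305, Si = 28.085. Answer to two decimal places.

M((Mg_0.79Fe_0.21)_3KAlSi_3O_10(OH)_2) = 437.124 g/mol; M(SiO2) = 60.083 g/mol.
Moles SiO2 per formula unit = 3 Si ÷ 1 = 3.0000.
SiO2 fraction = (3.0000 × 60.083) / 437.124 = 180.249/437.124 = 0.4124.

41.24 wt%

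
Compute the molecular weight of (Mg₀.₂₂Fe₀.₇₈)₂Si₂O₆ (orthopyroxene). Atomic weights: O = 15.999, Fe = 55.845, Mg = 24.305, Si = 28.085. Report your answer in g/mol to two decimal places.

249.98 g/mol

Mg: 0.44 × 24.305 = 10.6942
Fe: 1.56 × 55.845 = 87.1182
Si: 2 × 28.085 = 56.1700
O: 6 × 15.999 = 95.9940
Summing the contributions gives the formula mass.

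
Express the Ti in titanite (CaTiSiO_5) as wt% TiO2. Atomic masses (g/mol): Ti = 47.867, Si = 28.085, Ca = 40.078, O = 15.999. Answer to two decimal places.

40.74 wt%

Formula mass = 196.025 g/mol.
1 Ti → 1.0000 mol TiO2 per formula unit; M(TiO2) = 79.865, so TiO2 mass = 79.865 g.
79.865/196.025 × 100 = 40.74 wt%.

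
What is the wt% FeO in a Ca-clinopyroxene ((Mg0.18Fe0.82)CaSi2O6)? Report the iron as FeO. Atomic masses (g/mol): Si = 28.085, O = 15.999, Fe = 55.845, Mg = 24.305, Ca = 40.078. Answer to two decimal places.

M((Mg0.18Fe0.82)CaSi2O6) = 242.410 g/mol; M(FeO) = 71.844 g/mol.
Moles FeO per formula unit = 0.82 Fe ÷ 1 = 0.8200.
FeO fraction = (0.8200 × 71.844) / 242.410 = 58.912/242.410 = 0.2430.

24.30 wt%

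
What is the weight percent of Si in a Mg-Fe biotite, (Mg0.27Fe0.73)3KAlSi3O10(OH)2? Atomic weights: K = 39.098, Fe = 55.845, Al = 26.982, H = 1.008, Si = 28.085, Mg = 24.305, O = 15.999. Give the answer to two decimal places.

Molar mass of (Mg0.27Fe0.73)3KAlSi3O10(OH)2: 0.81*24.305 + 2.19*55.845 + 1*39.098 + 1*26.982 + 3*28.085 + 12*15.999 + 2*1.008 = 486.327 g/mol.
Mass of Si per formula unit: 3 × 28.085 = 84.255 g.
Weight fraction Si = 84.255 / 486.327 = 0.1732.

17.32 weight percent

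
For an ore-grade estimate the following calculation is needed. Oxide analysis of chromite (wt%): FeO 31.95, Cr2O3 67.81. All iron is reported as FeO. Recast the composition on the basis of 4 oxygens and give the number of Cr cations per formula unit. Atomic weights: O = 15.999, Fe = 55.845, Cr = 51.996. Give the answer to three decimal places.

FeO: 31.95/71.844 = 0.44471 mol → 0.44471 mol Fe, 0.44471 mol O.
Cr2O3: 67.81/151.989 = 0.44615 mol → 0.89230 mol Cr, 1.33845 mol O.
Total oxygen = 1.78316 mol. Normalization factor = 4/1.78316 = 2.24321.
Cr per 4 O = 0.89230 × 2.24321 = 2.002.

2.002 Cr apfu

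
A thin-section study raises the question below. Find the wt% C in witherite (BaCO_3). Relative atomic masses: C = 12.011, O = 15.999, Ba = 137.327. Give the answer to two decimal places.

6.09 mass %

Molar mass of BaCO_3: 1·137.327 + 1·12.011 + 3·15.999 = 197.335 g/mol.
Mass of C per formula unit: 1 × 12.011 = 12.011 g.
Weight fraction C = 12.011 / 197.335 = 0.0609.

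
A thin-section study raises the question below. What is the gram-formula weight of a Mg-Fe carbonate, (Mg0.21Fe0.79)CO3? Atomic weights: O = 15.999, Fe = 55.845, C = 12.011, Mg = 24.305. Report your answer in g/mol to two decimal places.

The formula mass is the sum 0.21(24.305) + 0.79(55.845) + 1(12.011) + 3(15.999).

109.23 g/mol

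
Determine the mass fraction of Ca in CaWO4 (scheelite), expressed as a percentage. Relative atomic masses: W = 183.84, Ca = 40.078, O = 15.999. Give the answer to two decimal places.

Molar mass of CaWO4: 1·40.078 + 1·183.84 + 4·15.999 = 287.914 g/mol.
Mass of Ca per formula unit: 1 × 40.078 = 40.078 g.
Weight fraction Ca = 40.078 / 287.914 = 0.1392.

13.92 weight percent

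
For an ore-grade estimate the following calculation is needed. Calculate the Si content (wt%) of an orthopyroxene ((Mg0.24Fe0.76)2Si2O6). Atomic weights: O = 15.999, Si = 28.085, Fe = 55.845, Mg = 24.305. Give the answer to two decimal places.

M((Mg0.24Fe0.76)2Si2O6) = 248.715 g/mol.
Si contributes 2 × 28.085 = 56.170 g per mole.
56.170/248.715 = 0.2258 → 22.58%.

22.58 wt%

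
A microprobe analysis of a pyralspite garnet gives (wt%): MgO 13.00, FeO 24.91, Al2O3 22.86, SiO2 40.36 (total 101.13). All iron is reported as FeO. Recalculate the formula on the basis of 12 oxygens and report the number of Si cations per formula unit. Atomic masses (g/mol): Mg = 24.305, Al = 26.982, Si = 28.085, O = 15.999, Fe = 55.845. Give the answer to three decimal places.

MgO: 13.00/40.304 = 0.32255 mol → 0.32255 mol Mg, 0.32255 mol O.
FeO: 24.91/71.844 = 0.34672 mol → 0.34672 mol Fe, 0.34672 mol O.
Al2O3: 22.86/101.961 = 0.22420 mol → 0.44840 mol Al, 0.67260 mol O.
SiO2: 40.36/60.083 = 0.67174 mol → 0.67174 mol Si, 1.34348 mol O.
Total oxygen = 2.68535 mol. Normalization factor = 12/2.68535 = 4.46869.
Si per 12 O = 0.67174 × 4.46869 = 3.002.

3.002 Si apfu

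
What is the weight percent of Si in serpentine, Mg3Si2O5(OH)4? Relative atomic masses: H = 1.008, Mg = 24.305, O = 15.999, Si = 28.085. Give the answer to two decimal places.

20.27 wt%

M(Mg3Si2O5(OH)4) = 277.108 g/mol.
Si contributes 2 × 28.085 = 56.170 g per mole.
56.170/277.108 = 0.2027 → 20.27%.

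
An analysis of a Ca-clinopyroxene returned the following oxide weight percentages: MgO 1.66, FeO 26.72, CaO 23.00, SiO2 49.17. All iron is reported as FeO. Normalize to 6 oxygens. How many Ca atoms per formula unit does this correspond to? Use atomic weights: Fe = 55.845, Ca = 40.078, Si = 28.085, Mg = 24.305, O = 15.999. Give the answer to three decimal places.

MgO: 1.66/40.304 = 0.04119 mol → 0.04119 mol Mg, 0.04119 mol O.
FeO: 26.72/71.844 = 0.37192 mol → 0.37192 mol Fe, 0.37192 mol O.
CaO: 23.00/56.077 = 0.41015 mol → 0.41015 mol Ca, 0.41015 mol O.
SiO2: 49.17/60.083 = 0.81837 mol → 0.81837 mol Si, 1.63674 mol O.
Total oxygen = 2.46000 mol. Normalization factor = 6/2.46000 = 2.43902.
Ca per 6 O = 0.41015 × 2.43902 = 1.000.

1.000 Ca apfu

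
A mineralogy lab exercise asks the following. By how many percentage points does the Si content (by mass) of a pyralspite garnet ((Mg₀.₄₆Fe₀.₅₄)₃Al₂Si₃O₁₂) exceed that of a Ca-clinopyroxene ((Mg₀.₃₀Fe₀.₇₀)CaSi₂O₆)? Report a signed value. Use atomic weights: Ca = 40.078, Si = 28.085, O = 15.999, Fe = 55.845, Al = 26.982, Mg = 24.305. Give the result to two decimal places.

M((Mg₀.₄₆Fe₀.₅₄)₃Al₂Si₃O₁₂) = 454.217 g/mol, so wt% Si = 84.255/454.217 × 100 = 18.55%.
M((Mg₀.₃₀Fe₀.₇₀)CaSi₂O₆) = 238.625 g/mol, so wt% Si = 56.170/238.625 × 100 = 23.54%.
18.55 − 23.54 = -4.99 pp.

-4.99 percentage points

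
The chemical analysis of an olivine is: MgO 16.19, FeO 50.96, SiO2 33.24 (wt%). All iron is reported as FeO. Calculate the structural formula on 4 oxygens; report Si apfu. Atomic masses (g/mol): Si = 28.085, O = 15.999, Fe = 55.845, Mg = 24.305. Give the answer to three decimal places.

0.998 Si apfu

16.19 wt% MgO ÷ 40.304 g/mol = 0.40170 mol, giving 0.40170 Mg and 0.40170 O.
50.96 wt% FeO ÷ 71.844 g/mol = 0.70931 mol, giving 0.70931 Fe and 0.70931 O.
33.24 wt% SiO2 ÷ 60.083 g/mol = 0.55323 mol, giving 0.55323 Si and 1.10646 O.
Oxygen sums to 2.21747; scaling by 4/2.21747 = 1.80386 puts the formula on 4 O.
Si: 0.55323 × 1.80386 = 0.998 atoms per formula unit.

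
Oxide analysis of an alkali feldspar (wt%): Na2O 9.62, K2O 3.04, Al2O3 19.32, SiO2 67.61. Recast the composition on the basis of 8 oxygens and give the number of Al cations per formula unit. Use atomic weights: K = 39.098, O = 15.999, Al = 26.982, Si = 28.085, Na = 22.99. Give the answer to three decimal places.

9.62 wt% Na2O ÷ 61.979 g/mol = 0.15521 mol, giving 0.31042 Na and 0.15521 O.
3.04 wt% K2O ÷ 94.195 g/mol = 0.03227 mol, giving 0.06454 K and 0.03227 O.
19.32 wt% Al2O3 ÷ 101.961 g/mol = 0.18948 mol, giving 0.37896 Al and 0.56844 O.
67.61 wt% SiO2 ÷ 60.083 g/mol = 1.12528 mol, giving 1.12528 Si and 2.25056 O.
Oxygen sums to 3.00648; scaling by 8/3.00648 = 2.66092 puts the formula on 8 O.
Al: 0.37896 × 2.66092 = 1.008 atoms per formula unit.

1.008 Al apfu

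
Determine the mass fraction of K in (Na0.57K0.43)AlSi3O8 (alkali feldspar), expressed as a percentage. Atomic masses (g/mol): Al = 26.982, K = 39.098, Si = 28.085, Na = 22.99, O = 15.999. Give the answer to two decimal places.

6.25 mass %

Molar mass of (Na0.57K0.43)AlSi3O8: 0.57·22.99 + 0.43·39.098 + 1·26.982 + 3·28.085 + 8·15.999 = 269.145 g/mol.
Mass of K per formula unit: 0.43 × 39.098 = 16.812 g.
Weight fraction K = 16.812 / 269.145 = 0.0625.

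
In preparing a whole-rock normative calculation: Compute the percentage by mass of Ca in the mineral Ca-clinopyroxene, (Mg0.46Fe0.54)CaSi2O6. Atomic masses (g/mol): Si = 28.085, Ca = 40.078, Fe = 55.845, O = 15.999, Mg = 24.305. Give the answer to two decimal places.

Molar mass of (Mg0.46Fe0.54)CaSi2O6: 0.46*24.305 + 0.54*55.845 + 1*40.078 + 2*28.085 + 6*15.999 = 233.579 g/mol.
Mass of Ca per formula unit: 1 × 40.078 = 40.078 g.
Weight fraction Ca = 40.078 / 233.579 = 0.1716.

17.16 mass %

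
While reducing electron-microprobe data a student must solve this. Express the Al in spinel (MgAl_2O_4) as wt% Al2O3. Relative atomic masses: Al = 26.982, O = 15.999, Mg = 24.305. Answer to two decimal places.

Formula mass = 142.265 g/mol.
2 Al → 1.0000 mol Al2O3 per formula unit; M(Al2O3) = 101.961, so Al2O3 mass = 101.961 g.
101.961/142.265 × 100 = 71.67 wt%.

71.67 wt%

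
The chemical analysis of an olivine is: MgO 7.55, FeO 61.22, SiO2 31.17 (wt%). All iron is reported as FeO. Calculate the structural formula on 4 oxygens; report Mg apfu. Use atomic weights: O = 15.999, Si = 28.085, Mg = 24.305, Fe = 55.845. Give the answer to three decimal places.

7.55 wt% MgO ÷ 40.304 g/mol = 0.18733 mol, giving 0.18733 Mg and 0.18733 O.
61.22 wt% FeO ÷ 71.844 g/mol = 0.85212 mol, giving 0.85212 Fe and 0.85212 O.
31.17 wt% SiO2 ÷ 60.083 g/mol = 0.51878 mol, giving 0.51878 Si and 1.03756 O.
Oxygen sums to 2.07701; scaling by 4/2.07701 = 1.92585 puts the formula on 4 O.
Mg: 0.18733 × 1.92585 = 0.361 atoms per formula unit.

0.361 Mg apfu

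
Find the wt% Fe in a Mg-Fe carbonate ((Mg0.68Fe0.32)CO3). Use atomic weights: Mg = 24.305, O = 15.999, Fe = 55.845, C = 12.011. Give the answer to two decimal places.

18.93 weight percent

Formula mass = 0.68*24.305 + 0.32*55.845 + 1*12.011 + 3*15.999 = 94.406 g/mol, of which 17.870 g is Fe.
So Fe makes up 17.870/94.406 = 0.1893 of the mass, i.e. 18.93%.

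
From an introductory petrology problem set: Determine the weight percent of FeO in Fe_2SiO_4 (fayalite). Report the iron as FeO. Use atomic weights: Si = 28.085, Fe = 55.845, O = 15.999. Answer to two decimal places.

Molar mass of Fe_2SiO_4 = 2·55.845 + 1·28.085 + 4·15.999 = 203.771 g/mol.
Each formula unit contains 2 Fe, equivalent to 2/1 = 2.0000 mol FeO.
M(FeO) = 1×55.845 + 1×15.999 = 71.844 g/mol.
Mass of FeO per formula unit = 2.0000 × 71.844 = 143.688 g.
FeO wt% = 143.688 / 203.771 × 100 = 70.51%.

70.51 wt%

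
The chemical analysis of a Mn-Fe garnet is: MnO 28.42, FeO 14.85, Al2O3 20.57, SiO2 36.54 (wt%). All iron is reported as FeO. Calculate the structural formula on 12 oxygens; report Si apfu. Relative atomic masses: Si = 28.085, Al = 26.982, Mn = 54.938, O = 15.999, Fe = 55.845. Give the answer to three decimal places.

3.005 Si apfu

28.42 wt% MnO ÷ 70.937 g/mol = 0.40064 mol, giving 0.40064 Mn and 0.40064 O.
14.85 wt% FeO ÷ 71.844 g/mol = 0.20670 mol, giving 0.20670 Fe and 0.20670 O.
20.57 wt% Al2O3 ÷ 101.961 g/mol = 0.20174 mol, giving 0.40348 Al and 0.60522 O.
36.54 wt% SiO2 ÷ 60.083 g/mol = 0.60816 mol, giving 0.60816 Si and 1.21632 O.
Oxygen sums to 2.42888; scaling by 12/2.42888 = 4.94055 puts the formula on 12 O.
Si: 0.60816 × 4.94055 = 3.005 atoms per formula unit.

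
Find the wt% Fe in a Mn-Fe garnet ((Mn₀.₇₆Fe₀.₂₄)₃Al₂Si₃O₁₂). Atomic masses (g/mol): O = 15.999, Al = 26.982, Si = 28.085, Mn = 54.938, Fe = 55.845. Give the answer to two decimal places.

Formula mass = 2.28·54.938 + 0.72·55.845 + 2·26.982 + 3·28.085 + 12·15.999 = 495.674 g/mol, of which 40.208 g is Fe.
So Fe makes up 40.208/495.674 = 0.0811 of the mass, i.e. 8.11%.

8.11 weight percent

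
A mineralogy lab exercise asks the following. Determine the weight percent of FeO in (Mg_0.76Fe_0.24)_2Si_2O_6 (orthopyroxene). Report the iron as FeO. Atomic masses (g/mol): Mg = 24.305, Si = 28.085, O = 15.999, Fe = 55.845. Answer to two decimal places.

15.97 wt%

M((Mg_0.76Fe_0.24)_2Si_2O_6) = 215.913 g/mol; M(FeO) = 71.844 g/mol.
Moles FeO per formula unit = 0.48 Fe ÷ 1 = 0.4800.
FeO fraction = (0.4800 × 71.844) / 215.913 = 34.485/215.913 = 0.1597.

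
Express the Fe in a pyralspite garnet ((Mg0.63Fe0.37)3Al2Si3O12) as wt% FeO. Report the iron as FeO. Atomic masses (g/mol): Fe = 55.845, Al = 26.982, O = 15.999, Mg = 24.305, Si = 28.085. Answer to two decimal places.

Molar mass of (Mg0.63Fe0.37)3Al2Si3O12 = 1.89*24.305 + 1.11*55.845 + 2*26.982 + 3*28.085 + 12*15.999 = 438.131 g/mol.
Each formula unit contains 1.11 Fe, equivalent to 1.11/1 = 1.1100 mol FeO.
M(FeO) = 1×55.845 + 1×15.999 = 71.844 g/mol.
Mass of FeO per formula unit = 1.1100 × 71.844 = 79.747 g.
FeO wt% = 79.747 / 438.131 × 100 = 18.20%.

18.20 wt%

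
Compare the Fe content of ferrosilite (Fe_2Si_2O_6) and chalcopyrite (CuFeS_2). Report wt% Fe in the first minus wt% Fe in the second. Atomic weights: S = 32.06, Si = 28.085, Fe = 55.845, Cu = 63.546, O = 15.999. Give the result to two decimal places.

11.90 percentage points

M(Fe_2Si_2O_6) = 263.854 g/mol, so wt% Fe = 111.690/263.854 × 100 = 42.33%.
M(CuFeS_2) = 183.511 g/mol, so wt% Fe = 55.845/183.511 × 100 = 30.43%.
42.33 − 30.43 = 11.90 pp.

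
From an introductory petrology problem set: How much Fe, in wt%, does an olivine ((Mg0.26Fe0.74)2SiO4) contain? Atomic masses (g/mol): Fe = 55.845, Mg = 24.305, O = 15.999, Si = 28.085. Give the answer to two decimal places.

M((Mg0.26Fe0.74)2SiO4) = 187.370 g/mol.
Fe contributes 1.48 × 55.845 = 82.651 g per mole.
82.651/187.370 = 0.4411 → 44.11%.

44.11 wt%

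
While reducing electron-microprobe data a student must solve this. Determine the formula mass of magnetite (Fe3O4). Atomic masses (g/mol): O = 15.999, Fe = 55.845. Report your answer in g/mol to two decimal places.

The formula mass is the sum 3*55.845 + 4*15.999.

231.53 g/mol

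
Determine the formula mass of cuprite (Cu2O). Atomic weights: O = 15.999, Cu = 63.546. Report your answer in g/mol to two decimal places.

143.09 g/mol

M = 2·63.546 + 1·15.999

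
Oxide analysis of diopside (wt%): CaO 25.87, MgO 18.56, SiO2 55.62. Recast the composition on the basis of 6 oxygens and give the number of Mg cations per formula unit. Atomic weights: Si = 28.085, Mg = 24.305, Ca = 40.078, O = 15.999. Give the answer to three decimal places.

CaO (M=56.077): mol = 0.46133; Ca = 0.46133, O = 0.46133.
MgO (M=40.304): mol = 0.46050; Mg = 0.46050, O = 0.46050.
SiO2 (M=60.083): mol = 0.92572; Si = 0.92572, O = 1.85144.
ΣO = 2.77327; factor = 6/ΣO = 2.16351.
Mg apfu = 0.46050 × 2.16351 = 0.996.

0.996 Mg apfu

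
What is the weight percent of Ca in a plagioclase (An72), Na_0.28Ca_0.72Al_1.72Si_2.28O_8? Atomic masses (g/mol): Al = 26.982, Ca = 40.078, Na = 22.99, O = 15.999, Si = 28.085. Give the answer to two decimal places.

Molar mass of Na_0.28Ca_0.72Al_1.72Si_2.28O_8: 0.28×22.99 + 0.72×40.078 + 1.72×26.982 + 2.28×28.085 + 8×15.999 = 273.728 g/mol.
Mass of Ca per formula unit: 0.72 × 40.078 = 28.856 g.
Weight fraction Ca = 28.856 / 273.728 = 0.1054.

10.54 weight percent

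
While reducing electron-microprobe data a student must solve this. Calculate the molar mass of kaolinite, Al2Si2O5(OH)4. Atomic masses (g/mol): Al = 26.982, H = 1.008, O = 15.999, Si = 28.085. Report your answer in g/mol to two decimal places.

The formula mass is the sum 2(26.982) + 2(28.085) + 9(15.999) + 4(1.008).

258.16 g/mol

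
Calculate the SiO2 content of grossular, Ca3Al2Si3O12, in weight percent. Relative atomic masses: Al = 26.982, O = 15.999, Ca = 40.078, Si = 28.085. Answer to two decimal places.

40.02 wt%

Molar mass of Ca3Al2Si3O12 = 3*40.078 + 2*26.982 + 3*28.085 + 12*15.999 = 450.441 g/mol.
Each formula unit contains 3 Si, equivalent to 3/1 = 3.0000 mol SiO2.
M(SiO2) = 1×28.085 + 2×15.999 = 60.083 g/mol.
Mass of SiO2 per formula unit = 3.0000 × 60.083 = 180.249 g.
SiO2 wt% = 180.249 / 450.441 × 100 = 40.02%.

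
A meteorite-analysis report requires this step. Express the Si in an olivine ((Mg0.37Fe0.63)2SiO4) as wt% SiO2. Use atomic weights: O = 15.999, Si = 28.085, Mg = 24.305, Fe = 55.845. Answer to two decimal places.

Molar mass of (Mg0.37Fe0.63)2SiO4 = 0.74×24.305 + 1.26×55.845 + 1×28.085 + 4×15.999 = 180.431 g/mol.
Each formula unit contains 1 Si, equivalent to 1/1 = 1.0000 mol SiO2.
M(SiO2) = 1×28.085 + 2×15.999 = 60.083 g/mol.
Mass of SiO2 per formula unit = 1.0000 × 60.083 = 60.083 g.
SiO2 wt% = 60.083 / 180.431 × 100 = 33.30%.

33.30 wt%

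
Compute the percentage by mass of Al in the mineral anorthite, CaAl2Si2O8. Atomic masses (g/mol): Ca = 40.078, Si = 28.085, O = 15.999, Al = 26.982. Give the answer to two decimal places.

Molar mass of CaAl2Si2O8: 1×40.078 + 2×26.982 + 2×28.085 + 8×15.999 = 278.204 g/mol.
Mass of Al per formula unit: 2 × 26.982 = 53.964 g.
Weight fraction Al = 53.964 / 278.204 = 0.1940.

19.40 wt%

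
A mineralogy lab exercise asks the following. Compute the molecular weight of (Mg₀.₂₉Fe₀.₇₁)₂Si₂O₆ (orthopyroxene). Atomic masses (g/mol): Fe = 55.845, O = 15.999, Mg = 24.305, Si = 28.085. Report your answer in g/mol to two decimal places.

245.56 g/mol

The formula mass is the sum 0.58*24.305 + 1.42*55.845 + 2*28.085 + 6*15.999.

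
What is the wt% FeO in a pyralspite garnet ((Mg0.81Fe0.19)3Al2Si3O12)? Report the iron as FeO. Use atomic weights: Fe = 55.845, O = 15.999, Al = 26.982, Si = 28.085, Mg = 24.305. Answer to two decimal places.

Molar mass of (Mg0.81Fe0.19)3Al2Si3O12 = 2.43×24.305 + 0.57×55.845 + 2×26.982 + 3×28.085 + 12×15.999 = 421.100 g/mol.
Each formula unit contains 0.57 Fe, equivalent to 0.57/1 = 0.5700 mol FeO.
M(FeO) = 1×55.845 + 1×15.999 = 71.844 g/mol.
Mass of FeO per formula unit = 0.5700 × 71.844 = 40.951 g.
FeO wt% = 40.951 / 421.100 × 100 = 9.72%.

9.72 wt%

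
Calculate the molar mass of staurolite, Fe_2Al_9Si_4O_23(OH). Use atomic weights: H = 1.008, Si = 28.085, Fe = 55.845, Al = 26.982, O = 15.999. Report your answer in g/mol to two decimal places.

The formula mass is the sum 2·55.845 + 9·26.982 + 4·28.085 + 24·15.999 + 1·1.008.

851.85 g/mol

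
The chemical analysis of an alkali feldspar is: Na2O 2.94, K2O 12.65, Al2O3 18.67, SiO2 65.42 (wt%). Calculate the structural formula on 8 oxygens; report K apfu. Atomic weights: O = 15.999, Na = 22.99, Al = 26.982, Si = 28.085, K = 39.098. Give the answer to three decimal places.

0.739 K apfu

Na2O: 2.94/61.979 = 0.04744 mol → 0.09488 mol Na, 0.04744 mol O.
K2O: 12.65/94.195 = 0.13430 mol → 0.26860 mol K, 0.13430 mol O.
Al2O3: 18.67/101.961 = 0.18311 mol → 0.36622 mol Al, 0.54933 mol O.
SiO2: 65.42/60.083 = 1.08883 mol → 1.08883 mol Si, 2.17766 mol O.
Total oxygen = 2.90873 mol. Normalization factor = 8/2.90873 = 2.75034.
K per 8 O = 0.26860 × 2.75034 = 0.739.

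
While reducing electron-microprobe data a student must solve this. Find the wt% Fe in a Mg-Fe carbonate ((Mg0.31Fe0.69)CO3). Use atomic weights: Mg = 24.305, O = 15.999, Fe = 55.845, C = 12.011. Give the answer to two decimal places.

36.33 mass %

Formula mass = 0.31*24.305 + 0.69*55.845 + 1*12.011 + 3*15.999 = 106.076 g/mol, of which 38.533 g is Fe.
So Fe makes up 38.533/106.076 = 0.3633 of the mass, i.e. 36.33%.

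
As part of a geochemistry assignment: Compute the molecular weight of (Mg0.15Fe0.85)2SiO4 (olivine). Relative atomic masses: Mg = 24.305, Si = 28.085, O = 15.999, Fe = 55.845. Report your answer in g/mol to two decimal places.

M = 0.30·24.305 + 1.70·55.845 + 1·28.085 + 4·15.999

194.31 g/mol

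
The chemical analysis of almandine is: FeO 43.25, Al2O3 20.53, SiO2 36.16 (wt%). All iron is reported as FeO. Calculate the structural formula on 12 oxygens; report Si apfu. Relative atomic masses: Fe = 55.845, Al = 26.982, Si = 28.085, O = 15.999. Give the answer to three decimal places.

2.997 Si apfu

43.25 wt% FeO ÷ 71.844 g/mol = 0.60200 mol, giving 0.60200 Fe and 0.60200 O.
20.53 wt% Al2O3 ÷ 101.961 g/mol = 0.20135 mol, giving 0.40270 Al and 0.60405 O.
36.16 wt% SiO2 ÷ 60.083 g/mol = 0.60183 mol, giving 0.60183 Si and 1.20366 O.
Oxygen sums to 2.40971; scaling by 12/2.40971 = 4.97985 puts the formula on 12 O.
Si: 0.60183 × 4.97985 = 2.997 atoms per formula unit.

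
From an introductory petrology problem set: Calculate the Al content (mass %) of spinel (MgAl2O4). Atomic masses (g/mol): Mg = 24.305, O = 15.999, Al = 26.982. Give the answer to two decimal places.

37.93 mass %

Formula mass = 1×24.305 + 2×26.982 + 4×15.999 = 142.265 g/mol, of which 53.964 g is Al.
So Al makes up 53.964/142.265 = 0.3793 of the mass, i.e. 37.93%.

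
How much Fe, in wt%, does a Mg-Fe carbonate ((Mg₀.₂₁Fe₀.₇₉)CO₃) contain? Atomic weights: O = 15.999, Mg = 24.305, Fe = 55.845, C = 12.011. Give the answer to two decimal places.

Molar mass of (Mg₀.₂₁Fe₀.₇₉)CO₃: 0.21×24.305 + 0.79×55.845 + 1×12.011 + 3×15.999 = 109.230 g/mol.
Mass of Fe per formula unit: 0.79 × 55.845 = 44.118 g.
Weight fraction Fe = 44.118 / 109.230 = 0.4039.

40.39 wt%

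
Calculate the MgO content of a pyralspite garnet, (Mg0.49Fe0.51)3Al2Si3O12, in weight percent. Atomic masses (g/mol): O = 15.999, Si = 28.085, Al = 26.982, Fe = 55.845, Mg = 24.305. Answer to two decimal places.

13.13 wt%

Formula mass = 451.378 g/mol.
1.47 Mg → 1.4700 mol MgO per formula unit; M(MgO) = 40.304, so MgO mass = 59.247 g.
59.247/451.378 × 100 = 13.13 wt%.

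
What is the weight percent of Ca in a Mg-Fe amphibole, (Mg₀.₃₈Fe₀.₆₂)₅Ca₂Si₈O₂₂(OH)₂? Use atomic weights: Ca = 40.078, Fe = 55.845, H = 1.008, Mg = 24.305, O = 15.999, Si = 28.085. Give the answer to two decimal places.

M((Mg₀.₃₈Fe₀.₆₂)₅Ca₂Si₈O₂₂(OH)₂) = 910.127 g/mol.
Ca contributes 2 × 40.078 = 80.156 g per mole.
80.156/910.127 = 0.0881 → 8.81%.

8.81 mass %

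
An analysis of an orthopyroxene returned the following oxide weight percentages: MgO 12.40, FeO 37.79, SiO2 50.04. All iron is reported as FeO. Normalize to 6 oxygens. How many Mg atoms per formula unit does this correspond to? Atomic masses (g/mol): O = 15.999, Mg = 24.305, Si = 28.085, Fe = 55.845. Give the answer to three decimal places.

MgO: 12.40/40.304 = 0.30766 mol → 0.30766 mol Mg, 0.30766 mol O.
FeO: 37.79/71.844 = 0.52600 mol → 0.52600 mol Fe, 0.52600 mol O.
SiO2: 50.04/60.083 = 0.83285 mol → 0.83285 mol Si, 1.66570 mol O.
Total oxygen = 2.49936 mol. Normalization factor = 6/2.49936 = 2.40061.
Mg per 6 O = 0.30766 × 2.40061 = 0.739.

0.739 Mg apfu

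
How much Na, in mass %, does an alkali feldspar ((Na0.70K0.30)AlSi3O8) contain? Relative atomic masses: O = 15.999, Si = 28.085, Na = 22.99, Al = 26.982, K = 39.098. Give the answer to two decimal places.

Molar mass of (Na0.70K0.30)AlSi3O8: 0.70·22.99 + 0.30·39.098 + 1·26.982 + 3·28.085 + 8·15.999 = 267.051 g/mol.
Mass of Na per formula unit: 0.70 × 22.99 = 16.093 g.
Weight fraction Na = 16.093 / 267.051 = 0.0603.

6.03 mass %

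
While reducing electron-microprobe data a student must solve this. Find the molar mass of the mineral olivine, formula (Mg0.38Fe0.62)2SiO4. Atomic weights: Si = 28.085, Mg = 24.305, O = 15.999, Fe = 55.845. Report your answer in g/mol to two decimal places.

Mg: 0.76 × 24.305 = 18.4718
Fe: 1.24 × 55.845 = 69.2478
Si: 1 × 28.085 = 28.0850
O: 4 × 15.999 = 63.9960
Summing the contributions gives the formula mass.

179.80 g/mol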